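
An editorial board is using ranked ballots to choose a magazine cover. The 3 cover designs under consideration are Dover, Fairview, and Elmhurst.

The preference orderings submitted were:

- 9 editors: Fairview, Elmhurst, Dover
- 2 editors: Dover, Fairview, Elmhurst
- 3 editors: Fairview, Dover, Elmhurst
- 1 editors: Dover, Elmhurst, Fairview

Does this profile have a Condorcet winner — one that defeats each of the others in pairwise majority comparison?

Yes

Head-to-head results (15 voters total):
Dover vs Fairview: Fairview wins 12–3.
Dover vs Elmhurst: Elmhurst wins 9–6.
Fairview vs Elmhurst: Fairview wins 14–1.
Fairview beats each rival — Dover (12–3), Elmhurst (14–1) — so Fairview is the Condorcet winner.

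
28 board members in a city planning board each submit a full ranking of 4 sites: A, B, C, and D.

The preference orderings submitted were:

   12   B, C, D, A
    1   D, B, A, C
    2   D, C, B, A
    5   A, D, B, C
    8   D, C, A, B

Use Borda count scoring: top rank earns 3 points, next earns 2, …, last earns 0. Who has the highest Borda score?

D

Borda scores:
  A: 12·0 + 1 + 2·0 + 5·3 + 8·1 = 24
  B: 12·3 + 2 + 2·1 + 5·1 + 8·0 = 45
  C: 12·2 + 0 + 2·2 + 5·0 + 8·2 = 44
  D: 12·1 + 3 + 2·3 + 5·2 + 8·3 = 55
D has the highest total.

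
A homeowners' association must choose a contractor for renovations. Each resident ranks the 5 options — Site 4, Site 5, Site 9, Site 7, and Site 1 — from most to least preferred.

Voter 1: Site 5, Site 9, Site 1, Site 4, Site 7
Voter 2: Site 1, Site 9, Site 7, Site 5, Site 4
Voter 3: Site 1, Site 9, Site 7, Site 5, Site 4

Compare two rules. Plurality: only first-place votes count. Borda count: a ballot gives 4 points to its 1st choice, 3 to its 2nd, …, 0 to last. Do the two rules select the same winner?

Plurality first-place counts: Site 4 0, Site 5 1, Site 9 0, Site 7 0, Site 1 2 → Site 1.
Borda totals: Site 4 1, Site 5 6, Site 9 9, Site 7 4, Site 1 10 → Site 1.
The two rules agree on Site 1.

Yes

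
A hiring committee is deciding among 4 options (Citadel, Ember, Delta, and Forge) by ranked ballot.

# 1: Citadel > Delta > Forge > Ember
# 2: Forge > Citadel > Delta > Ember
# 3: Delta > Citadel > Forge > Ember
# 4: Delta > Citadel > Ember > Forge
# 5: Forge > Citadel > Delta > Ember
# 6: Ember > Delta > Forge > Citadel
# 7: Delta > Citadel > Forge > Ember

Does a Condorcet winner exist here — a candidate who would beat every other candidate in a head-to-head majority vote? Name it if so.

Head-to-head results (7 voters total):
Citadel vs Ember: Citadel wins 6–1.
Citadel vs Delta: Delta wins 4–3.
Citadel vs Forge: Citadel wins 4–3.
Ember vs Delta: Delta wins 6–1.
Ember vs Forge: Forge wins 5–2.
Delta vs Forge: Delta wins 5–2.
Delta beats each rival — Citadel (4–3), Ember (6–1), Forge (5–2) — so Delta is the Condorcet winner.

Delta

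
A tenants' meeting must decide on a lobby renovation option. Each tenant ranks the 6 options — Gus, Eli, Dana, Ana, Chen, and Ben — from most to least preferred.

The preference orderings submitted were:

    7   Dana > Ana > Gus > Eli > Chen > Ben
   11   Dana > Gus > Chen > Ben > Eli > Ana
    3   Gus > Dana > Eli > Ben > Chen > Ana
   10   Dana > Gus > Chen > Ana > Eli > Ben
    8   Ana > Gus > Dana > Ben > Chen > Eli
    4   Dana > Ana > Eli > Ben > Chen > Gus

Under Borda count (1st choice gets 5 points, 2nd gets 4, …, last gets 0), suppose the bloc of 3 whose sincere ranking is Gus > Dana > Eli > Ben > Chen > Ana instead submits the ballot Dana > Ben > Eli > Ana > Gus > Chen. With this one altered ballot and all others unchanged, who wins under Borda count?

Borda totals with the altered ballot: Gus 140, Eli 56, Dana 199, Ana 110, Chen 82, Ben 58.
The winner is unchanged: still Dana.

Dana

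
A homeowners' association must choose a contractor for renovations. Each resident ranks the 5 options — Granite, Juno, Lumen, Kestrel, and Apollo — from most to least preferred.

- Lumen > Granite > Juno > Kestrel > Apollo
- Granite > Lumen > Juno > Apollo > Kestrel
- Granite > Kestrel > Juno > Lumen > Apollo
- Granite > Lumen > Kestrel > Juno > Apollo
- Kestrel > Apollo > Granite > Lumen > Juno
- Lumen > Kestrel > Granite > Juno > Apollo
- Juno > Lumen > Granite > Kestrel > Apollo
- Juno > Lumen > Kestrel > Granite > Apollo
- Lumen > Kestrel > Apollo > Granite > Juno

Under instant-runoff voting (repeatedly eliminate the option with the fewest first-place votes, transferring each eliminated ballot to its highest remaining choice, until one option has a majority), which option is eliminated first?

Apollo

Round 1: Granite 3, Lumen 3, Juno 2, Kestrel 1, Apollo 0. Apollo has the fewest and is eliminated.
Round 2: Granite 3, Lumen 3, Juno 2, Kestrel 1. Kestrel has the fewest and is eliminated.
Round 3: Granite 4, Lumen 3, Juno 2. Juno has the fewest and is eliminated.
Round 4: Lumen 5, Granite 4. Lumen has a majority.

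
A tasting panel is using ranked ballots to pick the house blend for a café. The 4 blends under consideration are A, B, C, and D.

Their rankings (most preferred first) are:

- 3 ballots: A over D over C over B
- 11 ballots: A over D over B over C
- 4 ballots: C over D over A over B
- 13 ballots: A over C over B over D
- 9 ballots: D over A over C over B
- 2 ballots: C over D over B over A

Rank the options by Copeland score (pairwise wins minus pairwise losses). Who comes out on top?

A

Pairwise results:
  A vs B: A wins 40–2.
  A vs C: A wins 36–6.
  A vs D: A wins 27–15.
  B vs C: C wins 31–11.
  B vs D: D wins 29–13.
  C vs D: D wins 23–19.
Copeland scores (wins − losses):
  A: 3 − 0 = 3
  B: 0 − 3 = -3
  C: 1 − 2 = -1
  D: 2 − 1 = 1
A has the best Copeland score.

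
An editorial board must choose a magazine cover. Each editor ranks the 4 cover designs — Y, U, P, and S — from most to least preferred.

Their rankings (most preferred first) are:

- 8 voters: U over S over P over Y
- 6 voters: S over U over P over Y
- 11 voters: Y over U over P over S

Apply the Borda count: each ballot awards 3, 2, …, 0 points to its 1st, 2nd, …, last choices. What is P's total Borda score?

Borda scores:
  Y: 8·0 + 6·0 + 11·3 = 33
  U: 8·3 + 6·2 + 11·2 = 58
  P: 8·1 + 6·1 + 11·1 = 25
  S: 8·2 + 6·3 + 11·0 = 34

25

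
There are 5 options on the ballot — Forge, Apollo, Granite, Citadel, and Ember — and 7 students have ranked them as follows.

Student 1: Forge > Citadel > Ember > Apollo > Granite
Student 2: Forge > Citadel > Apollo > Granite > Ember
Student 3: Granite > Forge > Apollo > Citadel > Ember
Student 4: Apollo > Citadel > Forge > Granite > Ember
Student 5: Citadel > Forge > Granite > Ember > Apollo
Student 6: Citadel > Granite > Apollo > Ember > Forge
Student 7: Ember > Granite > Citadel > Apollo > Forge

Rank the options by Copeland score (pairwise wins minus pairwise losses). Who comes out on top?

Pairwise results:
  Forge vs Apollo: Forge wins 4–3.
  Forge vs Granite: Forge wins 4–3.
  Forge vs Citadel: Citadel wins 4–3.
  Forge vs Ember: Forge wins 5–2.
  Apollo vs Granite: Granite wins 4–3.
  Apollo vs Citadel: Citadel wins 5–2.
  Apollo vs Ember: Apollo wins 4–3.
  Granite vs Citadel: Citadel wins 5–2.
  Granite vs Ember: Granite wins 5–2.
  Citadel vs Ember: Citadel wins 6–1.
Copeland scores (wins − losses):
  Forge: 3 − 1 = 2
  Apollo: 1 − 3 = -2
  Granite: 2 − 2 = 0
  Citadel: 4 − 0 = 4
  Ember: 0 − 4 = -4
Citadel has the best Copeland score.

Citadel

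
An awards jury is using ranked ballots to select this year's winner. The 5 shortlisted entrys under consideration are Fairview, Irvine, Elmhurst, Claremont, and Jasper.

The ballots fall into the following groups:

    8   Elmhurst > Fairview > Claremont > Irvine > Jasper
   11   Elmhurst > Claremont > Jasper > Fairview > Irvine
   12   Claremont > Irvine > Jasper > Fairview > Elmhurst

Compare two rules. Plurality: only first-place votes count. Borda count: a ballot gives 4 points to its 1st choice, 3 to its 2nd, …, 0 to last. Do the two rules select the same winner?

No

Plurality first-place counts: Fairview 0, Irvine 0, Elmhurst 19, Claremont 12, Jasper 0 → Elmhurst.
Borda totals: Fairview 47, Irvine 44, Elmhurst 76, Claremont 97, Jasper 46 → Claremont.
The two rules disagree: plurality picks Elmhurst, Borda picks Claremont.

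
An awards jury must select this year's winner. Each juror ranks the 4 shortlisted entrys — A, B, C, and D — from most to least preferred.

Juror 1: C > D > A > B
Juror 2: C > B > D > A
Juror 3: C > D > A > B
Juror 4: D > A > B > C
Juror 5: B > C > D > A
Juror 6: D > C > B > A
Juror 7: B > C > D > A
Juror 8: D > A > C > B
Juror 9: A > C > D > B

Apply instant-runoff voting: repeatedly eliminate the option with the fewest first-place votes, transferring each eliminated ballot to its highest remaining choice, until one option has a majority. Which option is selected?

C

Round 1: C 3, D 3, B 2, A 1. A has the fewest and is eliminated.
Round 2: C 4, D 3, B 2. B has the fewest and is eliminated.
Round 3: C 6, D 3. C has a majority.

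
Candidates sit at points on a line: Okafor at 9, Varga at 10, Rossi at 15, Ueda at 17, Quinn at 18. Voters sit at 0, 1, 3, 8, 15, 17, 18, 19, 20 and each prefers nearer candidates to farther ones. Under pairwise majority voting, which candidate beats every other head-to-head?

Rossi

With single-peaked preferences on a line, the Condorcet winner is the candidate closest to the median voter.
The median voter (position 15) is closest to Rossi at 15.
Check: Rossi vs Okafor — voters closer to Rossi: 5 of 9.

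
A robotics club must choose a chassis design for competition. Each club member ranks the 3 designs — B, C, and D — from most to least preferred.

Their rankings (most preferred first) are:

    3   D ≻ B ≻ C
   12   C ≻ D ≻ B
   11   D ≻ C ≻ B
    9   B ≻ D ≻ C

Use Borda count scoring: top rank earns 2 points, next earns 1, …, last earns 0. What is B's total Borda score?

21

Borda scores:
  B: 3·1 + 12·0 + 11·0 + 9·2 = 21
  C: 3·0 + 12·2 + 11·1 + 9·0 = 35
  D: 3·2 + 12·1 + 11·2 + 9·1 = 49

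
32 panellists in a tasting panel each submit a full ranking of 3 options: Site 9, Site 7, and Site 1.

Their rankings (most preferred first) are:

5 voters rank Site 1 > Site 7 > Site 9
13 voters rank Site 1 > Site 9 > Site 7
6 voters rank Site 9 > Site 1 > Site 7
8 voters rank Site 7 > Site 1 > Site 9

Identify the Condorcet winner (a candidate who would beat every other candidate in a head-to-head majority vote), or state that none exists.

Head-to-head results (32 voters total):
Site 9 vs Site 7: Site 9 wins 19–13.
Site 9 vs Site 1: Site 1 wins 26–6.
Site 7 vs Site 1: Site 1 wins 24–8.
Site 1 beats each rival — Site 9 (26–6), Site 7 (24–8) — so Site 1 is the Condorcet winner.

Site 1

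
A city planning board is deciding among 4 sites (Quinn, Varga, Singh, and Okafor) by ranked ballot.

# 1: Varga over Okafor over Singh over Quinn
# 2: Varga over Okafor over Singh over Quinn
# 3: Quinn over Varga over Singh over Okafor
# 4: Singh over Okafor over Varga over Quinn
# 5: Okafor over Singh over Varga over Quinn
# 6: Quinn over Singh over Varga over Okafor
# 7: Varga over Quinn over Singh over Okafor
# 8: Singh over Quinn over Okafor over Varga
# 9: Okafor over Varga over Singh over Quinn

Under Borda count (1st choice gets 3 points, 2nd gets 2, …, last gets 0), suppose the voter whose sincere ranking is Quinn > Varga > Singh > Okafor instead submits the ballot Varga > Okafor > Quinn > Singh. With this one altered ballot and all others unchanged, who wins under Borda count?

Borda totals with the altered ballot: Quinn 8, Varga 17, Singh 14, Okafor 15.
The winner is unchanged: still Varga.

Varga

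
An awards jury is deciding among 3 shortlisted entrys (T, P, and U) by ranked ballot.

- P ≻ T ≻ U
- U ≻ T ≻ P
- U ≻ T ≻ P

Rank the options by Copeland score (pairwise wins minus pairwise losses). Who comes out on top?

Pairwise results:
  T vs P: T wins 2–1.
  T vs U: U wins 2–1.
  P vs U: U wins 2–1.
Copeland scores (wins − losses):
  T: 1 − 1 = 0
  P: 0 − 2 = -2
  U: 2 − 0 = 2
U has the best Copeland score.

U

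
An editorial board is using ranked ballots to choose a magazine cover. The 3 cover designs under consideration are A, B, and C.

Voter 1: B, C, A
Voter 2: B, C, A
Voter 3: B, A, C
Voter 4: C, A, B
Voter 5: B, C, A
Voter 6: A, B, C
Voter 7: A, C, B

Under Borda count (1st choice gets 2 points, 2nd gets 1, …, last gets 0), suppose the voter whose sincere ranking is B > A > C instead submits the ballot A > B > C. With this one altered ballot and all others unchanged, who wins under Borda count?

B

Borda totals with the altered ballot: A 7, B 8, C 6.
The winner is unchanged: still B.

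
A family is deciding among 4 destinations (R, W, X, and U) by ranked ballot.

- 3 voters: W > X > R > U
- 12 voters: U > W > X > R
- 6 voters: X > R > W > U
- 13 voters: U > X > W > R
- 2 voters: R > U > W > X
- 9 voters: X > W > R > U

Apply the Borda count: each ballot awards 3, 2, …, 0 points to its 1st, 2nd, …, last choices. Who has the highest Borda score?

X

Borda scores:
  R: 3·1 + 12·0 + 6·2 + 13·0 + 2·3 + 9·1 = 30
  W: 3·3 + 12·2 + 6·1 + 13·1 + 2·1 + 9·2 = 72
  X: 3·2 + 12·1 + 6·3 + 13·2 + 2·0 + 9·3 = 89
  U: 3·0 + 12·3 + 6·0 + 13·3 + 2·2 + 9·0 = 79
X has the highest total.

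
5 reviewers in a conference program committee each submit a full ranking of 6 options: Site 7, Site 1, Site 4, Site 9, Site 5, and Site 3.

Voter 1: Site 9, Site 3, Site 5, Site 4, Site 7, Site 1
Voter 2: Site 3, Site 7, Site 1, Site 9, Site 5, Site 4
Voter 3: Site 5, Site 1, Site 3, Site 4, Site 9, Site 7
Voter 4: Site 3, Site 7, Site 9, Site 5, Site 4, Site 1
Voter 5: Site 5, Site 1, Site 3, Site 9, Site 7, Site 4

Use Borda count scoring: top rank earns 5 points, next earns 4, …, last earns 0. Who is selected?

Borda scores:
  Site 7: 1 + 4 + 0 + 4 + 1 = 10
  Site 1: 0 + 3 + 4 + 0 + 4 = 11
  Site 4: 2 + 0 + 2 + 1 + 0 = 5
  Site 9: 5 + 2 + 1 + 3 + 2 = 13
  Site 5: 3 + 1 + 5 + 2 + 5 = 16
  Site 3: 4 + 5 + 3 + 5 + 3 = 20
Site 3 has the highest total.

Site 3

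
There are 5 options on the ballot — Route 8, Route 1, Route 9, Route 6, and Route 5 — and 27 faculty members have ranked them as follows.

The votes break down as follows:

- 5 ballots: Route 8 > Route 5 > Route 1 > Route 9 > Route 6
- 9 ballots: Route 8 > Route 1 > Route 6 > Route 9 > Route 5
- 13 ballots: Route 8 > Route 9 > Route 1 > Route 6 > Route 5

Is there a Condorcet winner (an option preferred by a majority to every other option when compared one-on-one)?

Head-to-head results (27 voters total):
Route 8 vs Route 1: Route 8 wins 27–0.
Route 8 vs Route 9: Route 8 wins 27–0.
Route 8 vs Route 6: Route 8 wins 27–0.
Route 8 vs Route 5: Route 8 wins 27–0.
Route 1 vs Route 9: Route 1 wins 14–13.
Route 1 vs Route 6: Route 1 wins 27–0.
Route 1 vs Route 5: Route 1 wins 22–5.
Route 9 vs Route 6: Route 9 wins 18–9.
Route 9 vs Route 5: Route 9 wins 22–5.
Route 6 vs Route 5: Route 6 wins 22–5.
Route 8 beats each rival — Route 1 (27–0), Route 9 (27–0), Route 6 (27–0), Route 5 (27–0) — so Route 8 is the Condorcet winner.

Yes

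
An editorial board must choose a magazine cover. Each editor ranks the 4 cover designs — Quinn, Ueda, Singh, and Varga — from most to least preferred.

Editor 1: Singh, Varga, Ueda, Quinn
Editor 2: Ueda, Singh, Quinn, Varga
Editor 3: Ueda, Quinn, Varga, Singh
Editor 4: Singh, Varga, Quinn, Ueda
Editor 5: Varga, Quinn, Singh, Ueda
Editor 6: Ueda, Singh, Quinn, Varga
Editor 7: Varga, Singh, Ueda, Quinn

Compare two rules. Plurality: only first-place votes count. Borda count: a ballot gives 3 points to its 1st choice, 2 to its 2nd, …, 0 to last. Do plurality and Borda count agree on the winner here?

Plurality first-place counts: Quinn 0, Ueda 3, Singh 2, Varga 2 → Ueda.
Borda totals: Quinn 7, Ueda 11, Singh 13, Varga 11 → Singh.
The two rules disagree: plurality picks Ueda, Borda picks Singh.

No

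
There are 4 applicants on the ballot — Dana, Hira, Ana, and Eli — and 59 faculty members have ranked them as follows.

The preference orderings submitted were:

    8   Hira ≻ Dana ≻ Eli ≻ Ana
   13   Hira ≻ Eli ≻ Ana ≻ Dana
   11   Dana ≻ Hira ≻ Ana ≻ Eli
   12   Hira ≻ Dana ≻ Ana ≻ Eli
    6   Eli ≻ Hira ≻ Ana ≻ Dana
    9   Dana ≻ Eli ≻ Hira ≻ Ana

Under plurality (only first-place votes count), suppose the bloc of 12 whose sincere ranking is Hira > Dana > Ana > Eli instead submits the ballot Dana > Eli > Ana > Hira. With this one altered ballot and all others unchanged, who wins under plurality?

First-place totals with the altered ballot: Dana 32, Hira 21, Ana 0, Eli 6.
The switch changes the winner from Hira to Dana.

Dana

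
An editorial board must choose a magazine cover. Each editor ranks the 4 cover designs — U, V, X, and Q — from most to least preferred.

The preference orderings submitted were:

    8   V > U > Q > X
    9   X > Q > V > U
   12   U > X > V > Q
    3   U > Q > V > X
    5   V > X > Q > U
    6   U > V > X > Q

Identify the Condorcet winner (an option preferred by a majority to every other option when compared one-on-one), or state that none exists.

Head-to-head results (43 voters total):
U vs V: V wins 22–21.
U vs X: U wins 29–14.
U vs Q: U wins 29–14.
V vs X: V wins 22–21.
V vs Q: V wins 31–12.
X vs Q: X wins 32–11.
V beats each rival — U (22–21), X (22–21), Q (31–12) — so V is the Condorcet winner.

V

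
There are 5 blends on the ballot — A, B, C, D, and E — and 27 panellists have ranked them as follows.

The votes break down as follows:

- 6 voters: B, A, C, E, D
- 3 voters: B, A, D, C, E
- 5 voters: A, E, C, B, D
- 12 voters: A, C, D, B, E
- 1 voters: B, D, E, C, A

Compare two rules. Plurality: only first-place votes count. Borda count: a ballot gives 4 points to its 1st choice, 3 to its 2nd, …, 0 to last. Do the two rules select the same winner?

Plurality first-place counts: A 17, B 10, C 0, D 0, E 0 → A.
Borda totals: A 95, B 57, C 62, D 33, E 23 → A.
The two rules agree on A.

Yes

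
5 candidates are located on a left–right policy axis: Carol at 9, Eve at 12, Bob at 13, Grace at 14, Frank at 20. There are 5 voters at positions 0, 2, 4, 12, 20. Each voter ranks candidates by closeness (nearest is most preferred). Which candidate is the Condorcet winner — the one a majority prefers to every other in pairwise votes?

With single-peaked preferences on a line, the Condorcet winner is the candidate closest to the median voter.
The median voter (position 4) is closest to Carol at 9.
Check: Carol vs Bob — voters closer to Carol: 3 of 5.

Carol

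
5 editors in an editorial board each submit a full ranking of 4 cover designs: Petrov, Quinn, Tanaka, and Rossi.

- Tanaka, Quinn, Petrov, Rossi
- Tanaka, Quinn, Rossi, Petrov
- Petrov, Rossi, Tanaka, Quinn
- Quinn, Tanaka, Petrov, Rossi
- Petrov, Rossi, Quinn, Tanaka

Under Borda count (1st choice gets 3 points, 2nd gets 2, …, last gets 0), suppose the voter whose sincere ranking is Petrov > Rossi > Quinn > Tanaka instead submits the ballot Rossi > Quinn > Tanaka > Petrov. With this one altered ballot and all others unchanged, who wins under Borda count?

Borda totals with the altered ballot: Petrov 5, Quinn 9, Tanaka 10, Rossi 6.
The winner is unchanged: still Tanaka.

Tanaka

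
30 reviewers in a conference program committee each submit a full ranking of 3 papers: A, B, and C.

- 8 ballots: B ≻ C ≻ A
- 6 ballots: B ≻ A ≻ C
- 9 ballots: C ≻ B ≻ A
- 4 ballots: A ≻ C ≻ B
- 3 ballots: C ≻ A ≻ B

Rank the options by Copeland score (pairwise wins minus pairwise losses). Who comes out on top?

Pairwise results:
  A vs B: B wins 23–7.
  A vs C: C wins 20–10.
  B vs C: C wins 16–14.
Copeland scores (wins − losses):
  A: 0 − 2 = -2
  B: 1 − 1 = 0
  C: 2 − 0 = 2
C has the best Copeland score.

C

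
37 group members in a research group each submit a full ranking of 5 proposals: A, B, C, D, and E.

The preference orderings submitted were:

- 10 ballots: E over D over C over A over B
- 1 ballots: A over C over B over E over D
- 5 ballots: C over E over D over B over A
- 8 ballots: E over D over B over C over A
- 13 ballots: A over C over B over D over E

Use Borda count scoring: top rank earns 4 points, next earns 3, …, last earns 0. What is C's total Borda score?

90

Borda scores:
  A: 10·1 + 4 + 5·0 + 8·0 + 13·4 = 66
  B: 10·0 + 2 + 5·1 + 8·2 + 13·2 = 49
  C: 10·2 + 3 + 5·4 + 8·1 + 13·3 = 90
  D: 10·3 + 0 + 5·2 + 8·3 + 13·1 = 77
  E: 10·4 + 1 + 5·3 + 8·4 + 13·0 = 88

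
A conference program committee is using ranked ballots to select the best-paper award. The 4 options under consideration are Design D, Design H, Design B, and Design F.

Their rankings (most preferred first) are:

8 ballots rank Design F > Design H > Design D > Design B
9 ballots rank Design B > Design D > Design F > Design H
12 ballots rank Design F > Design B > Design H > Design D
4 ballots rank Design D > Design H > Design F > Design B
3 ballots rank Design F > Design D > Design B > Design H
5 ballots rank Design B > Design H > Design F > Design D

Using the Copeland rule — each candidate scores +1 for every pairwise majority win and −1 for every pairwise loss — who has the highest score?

Design F

Pairwise results:
  Design D vs Design H: Design H wins 25–16.
  Design D vs Design B: Design B wins 26–15.
  Design D vs Design F: Design F wins 28–13.
  Design H vs Design B: Design B wins 29–12.
  Design H vs Design F: Design F wins 32–9.
  Design B vs Design F: Design F wins 27–14.
Copeland scores (wins − losses):
  Design D: 0 − 3 = -3
  Design H: 1 − 2 = -1
  Design B: 2 − 1 = 1
  Design F: 3 − 0 = 3
Design F has the best Copeland score.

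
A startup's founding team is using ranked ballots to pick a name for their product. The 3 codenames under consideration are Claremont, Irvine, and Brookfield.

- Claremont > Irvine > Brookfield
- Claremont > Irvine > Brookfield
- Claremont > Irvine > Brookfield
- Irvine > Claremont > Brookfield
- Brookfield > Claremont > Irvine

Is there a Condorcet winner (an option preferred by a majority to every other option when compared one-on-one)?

Head-to-head results (5 voters total):
Claremont vs Irvine: Claremont wins 4–1.
Claremont vs Brookfield: Claremont wins 4–1.
Irvine vs Brookfield: Irvine wins 4–1.
Claremont beats each rival — Irvine (4–1), Brookfield (4–1) — so Claremont is the Condorcet winner.

Yes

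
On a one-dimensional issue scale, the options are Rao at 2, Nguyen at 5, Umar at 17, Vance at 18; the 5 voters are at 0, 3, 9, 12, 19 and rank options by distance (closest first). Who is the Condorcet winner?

With single-peaked preferences on a line, the Condorcet winner is the candidate closest to the median voter.
The median voter (position 9) is closest to Nguyen at 5.
Check: Nguyen vs Umar — voters closer to Nguyen: 3 of 5.

Nguyen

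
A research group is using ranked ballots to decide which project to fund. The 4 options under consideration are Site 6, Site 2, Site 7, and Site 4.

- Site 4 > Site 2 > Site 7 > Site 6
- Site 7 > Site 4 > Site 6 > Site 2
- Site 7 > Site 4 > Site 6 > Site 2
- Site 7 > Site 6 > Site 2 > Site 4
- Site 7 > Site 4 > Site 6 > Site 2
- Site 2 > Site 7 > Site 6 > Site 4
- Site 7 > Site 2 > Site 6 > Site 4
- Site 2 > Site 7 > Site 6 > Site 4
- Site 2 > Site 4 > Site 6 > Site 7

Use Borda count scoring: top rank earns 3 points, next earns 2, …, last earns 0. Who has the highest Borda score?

Borda scores:
  Site 6: 0 + 1 + 1 + 2 + 1 + 1 + 1 + 1 + 1 = 9
  Site 2: 2 + 0 + 0 + 1 + 0 + 3 + 2 + 3 + 3 = 14
  Site 7: 1 + 3 + 3 + 3 + 3 + 2 + 3 + 2 + 0 = 20
  Site 4: 3 + 2 + 2 + 0 + 2 + 0 + 0 + 0 + 2 = 11
Site 7 has the highest total.

Site 7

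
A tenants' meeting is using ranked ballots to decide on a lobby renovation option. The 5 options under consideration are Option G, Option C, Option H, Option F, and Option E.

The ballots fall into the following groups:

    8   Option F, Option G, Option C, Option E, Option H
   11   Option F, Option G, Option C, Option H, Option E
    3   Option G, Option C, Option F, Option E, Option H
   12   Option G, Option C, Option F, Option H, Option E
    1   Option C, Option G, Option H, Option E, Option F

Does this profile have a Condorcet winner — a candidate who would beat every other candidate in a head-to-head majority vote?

Yes

Head-to-head results (35 voters total):
Option G vs Option C: Option G wins 34–1.
Option G vs Option H: Option G wins 35–0.
Option G vs Option F: Option F wins 19–16.
Option G vs Option E: Option G wins 35–0.
Option C vs Option H: Option C wins 35–0.
Option C vs Option F: Option F wins 19–16.
Option C vs Option E: Option C wins 35–0.
Option H vs Option F: Option F wins 34–1.
Option H vs Option E: Option H wins 24–11.
Option F vs Option E: Option F wins 34–1.
Option F beats each rival — Option G (19–16), Option C (19–16), Option H (34–1), Option E (34–1) — so Option F is the Condorcet winner.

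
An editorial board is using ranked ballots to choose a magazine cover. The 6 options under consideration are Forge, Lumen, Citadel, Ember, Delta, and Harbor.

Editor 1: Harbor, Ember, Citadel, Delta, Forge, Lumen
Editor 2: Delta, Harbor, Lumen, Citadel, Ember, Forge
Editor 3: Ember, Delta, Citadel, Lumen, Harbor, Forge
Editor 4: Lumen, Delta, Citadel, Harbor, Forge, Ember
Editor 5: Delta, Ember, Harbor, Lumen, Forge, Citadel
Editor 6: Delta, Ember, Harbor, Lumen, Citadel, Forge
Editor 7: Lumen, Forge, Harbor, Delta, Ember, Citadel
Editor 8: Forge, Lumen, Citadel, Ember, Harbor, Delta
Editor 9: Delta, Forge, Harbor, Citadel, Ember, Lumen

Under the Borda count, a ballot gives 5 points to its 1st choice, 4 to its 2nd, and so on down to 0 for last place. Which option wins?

Delta

Borda scores:
  Forge: 1 + 0 + 0 + 1 + 1 + 0 + 4 + 5 + 4 = 16
  Lumen: 0 + 3 + 2 + 5 + 2 + 2 + 5 + 4 + 0 = 23
  Citadel: 3 + 2 + 3 + 3 + 0 + 1 + 0 + 3 + 2 = 17
  Ember: 4 + 1 + 5 + 0 + 4 + 4 + 1 + 2 + 1 = 22
  Delta: 2 + 5 + 4 + 4 + 5 + 5 + 2 + 0 + 5 = 32
  Harbor: 5 + 4 + 1 + 2 + 3 + 3 + 3 + 1 + 3 = 25
Delta has the highest total.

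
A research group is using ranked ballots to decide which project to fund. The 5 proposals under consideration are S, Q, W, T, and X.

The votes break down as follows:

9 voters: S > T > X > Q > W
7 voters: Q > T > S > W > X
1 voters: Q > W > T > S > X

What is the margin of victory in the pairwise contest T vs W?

Ballots ranking T above W: 9+7 = 16.
Ballots ranking W above T: 1.
T wins 16–1, a margin of 15.

15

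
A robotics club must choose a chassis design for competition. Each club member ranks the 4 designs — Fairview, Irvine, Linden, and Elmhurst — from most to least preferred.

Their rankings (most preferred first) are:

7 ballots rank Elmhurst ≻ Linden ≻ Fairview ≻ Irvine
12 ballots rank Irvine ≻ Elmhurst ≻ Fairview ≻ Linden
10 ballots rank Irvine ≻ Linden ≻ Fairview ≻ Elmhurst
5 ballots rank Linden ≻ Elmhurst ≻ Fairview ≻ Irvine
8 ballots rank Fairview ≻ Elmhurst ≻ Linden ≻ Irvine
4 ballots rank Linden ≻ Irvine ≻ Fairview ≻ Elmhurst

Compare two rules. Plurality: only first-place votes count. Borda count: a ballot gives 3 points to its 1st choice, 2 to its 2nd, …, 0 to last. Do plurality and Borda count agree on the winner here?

Yes

Plurality first-place counts: Fairview 8, Irvine 22, Linden 9, Elmhurst 7 → Irvine.
Borda totals: Fairview 62, Irvine 74, Linden 69, Elmhurst 71 → Irvine.
The two rules agree on Irvine.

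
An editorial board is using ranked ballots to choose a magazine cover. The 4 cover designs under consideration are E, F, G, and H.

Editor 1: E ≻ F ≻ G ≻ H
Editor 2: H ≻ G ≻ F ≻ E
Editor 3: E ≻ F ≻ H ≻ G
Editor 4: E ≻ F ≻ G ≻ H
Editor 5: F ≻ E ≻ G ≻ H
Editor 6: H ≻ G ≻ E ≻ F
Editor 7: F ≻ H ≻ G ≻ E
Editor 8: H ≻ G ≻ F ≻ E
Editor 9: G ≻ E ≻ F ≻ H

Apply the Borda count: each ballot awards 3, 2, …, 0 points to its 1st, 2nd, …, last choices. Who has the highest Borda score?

F

Borda scores:
  E: 3 + 0 + 3 + 3 + 2 + 1 + 0 + 0 + 2 = 14
  F: 2 + 1 + 2 + 2 + 3 + 0 + 3 + 1 + 1 = 15
  G: 1 + 2 + 0 + 1 + 1 + 2 + 1 + 2 + 3 = 13
  H: 0 + 3 + 1 + 0 + 0 + 3 + 2 + 3 + 0 = 12
F has the highest total.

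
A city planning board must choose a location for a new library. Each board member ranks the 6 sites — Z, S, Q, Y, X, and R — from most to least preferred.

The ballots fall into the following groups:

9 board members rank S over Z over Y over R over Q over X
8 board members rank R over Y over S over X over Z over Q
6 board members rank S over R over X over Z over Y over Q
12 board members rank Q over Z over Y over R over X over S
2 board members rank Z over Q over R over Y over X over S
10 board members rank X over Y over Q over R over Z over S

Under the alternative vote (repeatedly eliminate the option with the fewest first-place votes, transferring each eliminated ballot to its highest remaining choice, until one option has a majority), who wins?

Round 1: S 15, Q 12, X 10, R 8, Z 2, Y 0. Y has the fewest and is eliminated.
Round 2: S 15, Q 12, X 10, R 8, Z 2. Z has the fewest and is eliminated.
Round 3: S 15, Q 14, X 10, R 8. R has the fewest and is eliminated.
Round 4: S 23, Q 14, X 10. X has the fewest and is eliminated.
Round 5: Q 24, S 23. Q has a majority.

Q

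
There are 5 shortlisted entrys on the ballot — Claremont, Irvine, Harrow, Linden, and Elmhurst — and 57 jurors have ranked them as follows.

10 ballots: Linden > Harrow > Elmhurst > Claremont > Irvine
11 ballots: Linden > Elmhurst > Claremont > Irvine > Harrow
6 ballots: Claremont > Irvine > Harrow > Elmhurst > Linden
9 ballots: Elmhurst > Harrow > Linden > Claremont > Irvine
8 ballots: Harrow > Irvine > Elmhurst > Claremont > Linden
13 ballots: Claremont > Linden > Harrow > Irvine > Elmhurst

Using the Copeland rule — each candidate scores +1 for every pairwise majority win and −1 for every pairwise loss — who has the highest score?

Linden

Pairwise results:
  Claremont vs Irvine: Claremont wins 49–8.
  Claremont vs Harrow: Claremont wins 30–27.
  Claremont vs Linden: Linden wins 30–27.
  Claremont vs Elmhurst: Elmhurst wins 38–19.
  Irvine vs Harrow: Harrow wins 40–17.
  Irvine vs Linden: Linden wins 43–14.
  Irvine vs Elmhurst: Elmhurst wins 30–27.
  Harrow vs Linden: Linden wins 34–23.
  Harrow vs Elmhurst: Harrow wins 37–20.
  Linden vs Elmhurst: Linden wins 34–23.
Copeland scores (wins − losses):
  Claremont: 2 − 2 = 0
  Irvine: 0 − 4 = -4
  Harrow: 2 − 2 = 0
  Linden: 4 − 0 = 4
  Elmhurst: 2 − 2 = 0
Linden has the best Copeland score.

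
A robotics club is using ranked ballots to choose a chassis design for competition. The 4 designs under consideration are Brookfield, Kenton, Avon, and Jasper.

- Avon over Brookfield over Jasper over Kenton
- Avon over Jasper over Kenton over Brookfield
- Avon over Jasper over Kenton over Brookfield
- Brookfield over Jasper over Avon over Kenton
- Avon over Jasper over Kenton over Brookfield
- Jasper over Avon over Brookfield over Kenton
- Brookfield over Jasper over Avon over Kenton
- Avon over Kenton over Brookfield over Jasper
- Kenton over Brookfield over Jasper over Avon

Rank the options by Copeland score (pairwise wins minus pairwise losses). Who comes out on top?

Pairwise results:
  Brookfield vs Kenton: Kenton wins 5–4.
  Brookfield vs Avon: Avon wins 6–3.
  Brookfield vs Jasper: Brookfield wins 5–4.
  Kenton vs Avon: Avon wins 8–1.
  Kenton vs Jasper: Jasper wins 7–2.
  Avon vs Jasper: Avon wins 5–4.
Copeland scores (wins − losses):
  Brookfield: 1 − 2 = -1
  Kenton: 1 − 2 = -1
  Avon: 3 − 0 = 3
  Jasper: 1 − 2 = -1
Avon has the best Copeland score.

Avon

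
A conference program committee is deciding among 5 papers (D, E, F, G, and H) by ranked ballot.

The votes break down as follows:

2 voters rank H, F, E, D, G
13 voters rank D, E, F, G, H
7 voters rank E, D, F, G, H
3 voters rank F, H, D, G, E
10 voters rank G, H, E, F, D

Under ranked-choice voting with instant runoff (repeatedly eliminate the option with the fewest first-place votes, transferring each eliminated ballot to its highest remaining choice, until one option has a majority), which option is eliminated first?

Round 1: D 13, G 10, E 7, F 3, H 2. H has the fewest and is eliminated.
Round 2: D 13, G 10, E 7, F 5. F has the fewest and is eliminated.
Round 3: D 16, G 10, E 9. E has the fewest and is eliminated.
Round 4: D 25, G 10. D has a majority.

H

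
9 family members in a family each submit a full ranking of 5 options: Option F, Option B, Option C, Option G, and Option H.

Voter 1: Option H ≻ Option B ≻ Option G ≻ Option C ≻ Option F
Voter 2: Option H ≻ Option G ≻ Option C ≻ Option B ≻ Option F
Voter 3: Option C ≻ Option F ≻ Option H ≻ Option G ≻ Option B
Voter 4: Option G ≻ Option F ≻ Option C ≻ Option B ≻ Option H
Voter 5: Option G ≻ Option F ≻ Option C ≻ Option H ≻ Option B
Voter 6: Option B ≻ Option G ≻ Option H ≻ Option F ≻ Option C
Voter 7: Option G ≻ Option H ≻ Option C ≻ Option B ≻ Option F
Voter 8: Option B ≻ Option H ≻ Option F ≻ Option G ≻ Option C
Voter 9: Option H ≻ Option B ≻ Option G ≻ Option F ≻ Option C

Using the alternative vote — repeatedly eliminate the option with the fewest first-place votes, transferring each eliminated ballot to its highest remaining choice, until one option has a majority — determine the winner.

Option H

Round 1: Option G 3, Option H 3, Option B 2, Option C 1, Option F 0. Option F has the fewest and is eliminated.
Round 2: Option G 3, Option H 3, Option B 2, Option C 1. Option C has the fewest and is eliminated.
Round 3: Option H 4, Option G 3, Option B 2. Option B has the fewest and is eliminated.
Round 4: Option H 5, Option G 4. Option H has a majority.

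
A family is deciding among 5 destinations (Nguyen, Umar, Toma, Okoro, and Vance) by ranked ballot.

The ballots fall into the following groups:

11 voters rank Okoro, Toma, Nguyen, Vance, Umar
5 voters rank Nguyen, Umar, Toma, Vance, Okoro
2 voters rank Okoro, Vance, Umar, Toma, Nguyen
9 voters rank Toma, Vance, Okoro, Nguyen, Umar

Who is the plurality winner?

Okoro

First-place vote totals:
  Nguyen: 5
  Umar: 0
  Toma: 9
  Okoro: 13
  Vance: 0
Okoro has the most first-place votes.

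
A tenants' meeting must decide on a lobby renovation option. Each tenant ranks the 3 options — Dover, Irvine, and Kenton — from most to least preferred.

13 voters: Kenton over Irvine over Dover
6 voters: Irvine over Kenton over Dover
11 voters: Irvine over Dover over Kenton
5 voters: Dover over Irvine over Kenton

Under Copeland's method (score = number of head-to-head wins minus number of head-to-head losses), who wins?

Irvine

Pairwise results:
  Dover vs Irvine: Irvine wins 30–5.
  Dover vs Kenton: Kenton wins 19–16.
  Irvine vs Kenton: Irvine wins 22–13.
Copeland scores (wins − losses):
  Dover: 0 − 2 = -2
  Irvine: 2 − 0 = 2
  Kenton: 1 − 1 = 0
Irvine has the best Copeland score.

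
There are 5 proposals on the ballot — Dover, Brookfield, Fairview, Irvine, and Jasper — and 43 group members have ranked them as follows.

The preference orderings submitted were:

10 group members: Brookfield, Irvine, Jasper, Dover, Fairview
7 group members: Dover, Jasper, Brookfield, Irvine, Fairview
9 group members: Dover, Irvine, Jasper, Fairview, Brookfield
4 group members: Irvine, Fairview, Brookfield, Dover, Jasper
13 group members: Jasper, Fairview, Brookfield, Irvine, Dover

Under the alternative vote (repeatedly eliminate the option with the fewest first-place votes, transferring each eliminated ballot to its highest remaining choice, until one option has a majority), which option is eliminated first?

Fairview

Round 1: Dover 16, Jasper 13, Brookfield 10, Irvine 4, Fairview 0. Fairview has the fewest and is eliminated.
Round 2: Dover 16, Jasper 13, Brookfield 10, Irvine 4. Irvine has the fewest and is eliminated.
Round 3: Dover 16, Brookfield 14, Jasper 13. Jasper has the fewest and is eliminated.
Round 4: Brookfield 27, Dover 16. Brookfield has a majority.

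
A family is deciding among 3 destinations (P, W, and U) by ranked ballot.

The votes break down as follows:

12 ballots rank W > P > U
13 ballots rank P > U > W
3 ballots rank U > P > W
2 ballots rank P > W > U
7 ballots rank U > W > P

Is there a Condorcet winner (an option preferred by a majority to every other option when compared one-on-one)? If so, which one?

There is no Condorcet winner

Head-to-head results (37 voters total):
P vs W: W wins 19–18.
P vs U: P wins 27–10.
W vs U: U wins 23–14.
No candidate beats all others: P beats U beats W beats P, a majority cycle.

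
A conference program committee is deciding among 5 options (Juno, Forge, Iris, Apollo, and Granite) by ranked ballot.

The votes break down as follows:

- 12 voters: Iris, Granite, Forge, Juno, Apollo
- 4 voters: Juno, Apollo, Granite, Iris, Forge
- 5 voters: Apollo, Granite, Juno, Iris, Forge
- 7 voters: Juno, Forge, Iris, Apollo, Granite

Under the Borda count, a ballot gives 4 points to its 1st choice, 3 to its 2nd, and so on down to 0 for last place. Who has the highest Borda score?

Borda scores:
  Juno: 12·1 + 4·4 + 5·2 + 7·4 = 66
  Forge: 12·2 + 4·0 + 5·0 + 7·3 = 45
  Iris: 12·4 + 4·1 + 5·1 + 7·2 = 71
  Apollo: 12·0 + 4·3 + 5·4 + 7·1 = 39
  Granite: 12·3 + 4·2 + 5·3 + 7·0 = 59
Iris has the highest total.

Iris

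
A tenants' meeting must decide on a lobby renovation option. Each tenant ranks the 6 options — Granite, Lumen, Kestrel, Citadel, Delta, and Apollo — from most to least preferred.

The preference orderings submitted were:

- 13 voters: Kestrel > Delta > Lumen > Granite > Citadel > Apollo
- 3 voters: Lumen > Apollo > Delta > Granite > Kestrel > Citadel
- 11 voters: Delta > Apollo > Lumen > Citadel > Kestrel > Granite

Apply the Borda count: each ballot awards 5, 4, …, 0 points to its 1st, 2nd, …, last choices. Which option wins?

Delta

Borda scores:
  Granite: 13·2 + 3·2 + 11·0 = 32
  Lumen: 13·3 + 3·5 + 11·3 = 87
  Kestrel: 13·5 + 3·1 + 11·1 = 79
  Citadel: 13·1 + 3·0 + 11·2 = 35
  Delta: 13·4 + 3·3 + 11·5 = 116
  Apollo: 13·0 + 3·4 + 11·4 = 56
Delta has the highest total.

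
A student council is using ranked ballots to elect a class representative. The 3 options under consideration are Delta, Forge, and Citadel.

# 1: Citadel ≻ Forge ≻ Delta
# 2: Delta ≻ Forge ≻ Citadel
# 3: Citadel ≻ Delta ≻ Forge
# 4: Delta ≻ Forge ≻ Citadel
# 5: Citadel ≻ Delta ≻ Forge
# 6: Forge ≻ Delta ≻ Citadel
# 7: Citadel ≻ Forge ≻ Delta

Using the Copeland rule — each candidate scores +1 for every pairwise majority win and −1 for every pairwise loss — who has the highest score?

Pairwise results:
  Delta vs Forge: Delta wins 4–3.
  Delta vs Citadel: Citadel wins 4–3.
  Forge vs Citadel: Citadel wins 4–3.
Copeland scores (wins − losses):
  Delta: 1 − 1 = 0
  Forge: 0 − 2 = -2
  Citadel: 2 − 0 = 2
Citadel has the best Copeland score.

Citadel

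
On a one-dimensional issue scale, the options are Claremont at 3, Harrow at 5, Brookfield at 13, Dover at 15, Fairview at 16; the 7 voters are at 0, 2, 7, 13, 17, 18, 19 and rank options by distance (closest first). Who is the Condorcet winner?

Brookfield

With single-peaked preferences on a line, the Condorcet winner is the candidate closest to the median voter.
The median voter (position 13) is closest to Brookfield at 13.
Check: Brookfield vs Harrow — voters closer to Brookfield: 4 of 7.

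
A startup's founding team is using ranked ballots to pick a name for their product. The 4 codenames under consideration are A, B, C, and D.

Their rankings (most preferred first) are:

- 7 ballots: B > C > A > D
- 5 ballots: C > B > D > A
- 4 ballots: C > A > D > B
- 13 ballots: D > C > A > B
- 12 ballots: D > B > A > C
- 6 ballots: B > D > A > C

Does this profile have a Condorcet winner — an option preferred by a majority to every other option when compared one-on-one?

Head-to-head results (47 voters total):
A vs B: B wins 30–17.
A vs C: C wins 29–18.
A vs D: D wins 36–11.
B vs C: B wins 25–22.
B vs D: D wins 29–18.
C vs D: D wins 31–16.
D beats each rival — A (36–11), B (29–18), C (31–16) — so D is the Condorcet winner.

Yes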